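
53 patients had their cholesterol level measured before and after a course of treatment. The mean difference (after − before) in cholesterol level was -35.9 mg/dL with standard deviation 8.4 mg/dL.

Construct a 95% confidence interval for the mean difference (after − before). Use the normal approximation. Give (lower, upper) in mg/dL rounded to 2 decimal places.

(-38.16, -33.64)

This is a matched-pairs design, so SE = s_d/√n = 8.4/√53 = 1.1538.
Margin = 1.960 × 1.1538 = 2.2614; the interval is -35.9 ± 2.2614 = (-38.16, -33.64).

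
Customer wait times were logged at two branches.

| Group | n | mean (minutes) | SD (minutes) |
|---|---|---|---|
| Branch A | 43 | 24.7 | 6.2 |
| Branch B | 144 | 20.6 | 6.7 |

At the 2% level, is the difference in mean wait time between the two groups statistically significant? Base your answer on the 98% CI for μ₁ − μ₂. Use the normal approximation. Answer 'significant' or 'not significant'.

Standard errors of each mean: 6.2/√43 = 0.9455 and 6.7/√144 = 0.5583.
SE(x̄₁ − x̄₂) = √(0.9455² + 0.5583²) = 1.0980 for independent samples with unequal variances.
With z* = 2.326, the margin is 2.326 × 1.0980 = 2.5539.
x̄₁ − x̄₂ = 24.7 − 20.6 = 4.1000; the interval is 4.1000 ± 2.5539 = (1.5461, 6.6539).
The interval (1.5461, 6.6539) does not contain 0, so the difference is significant.

significant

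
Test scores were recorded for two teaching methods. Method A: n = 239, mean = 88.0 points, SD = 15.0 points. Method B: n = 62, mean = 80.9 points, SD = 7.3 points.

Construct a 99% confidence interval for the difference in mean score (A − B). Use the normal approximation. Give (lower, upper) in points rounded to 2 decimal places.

(3.64, 10.56)

Per-group SEs: s₁/√n₁ = 15.0/√239 = 0.9703, s₂/√n₂ = 7.3/√62 = 0.9271.
Unpooled SE of the difference: √(0.94148209 + 0.85951441) = 1.3420.
Margin of error = z* · SE = 2.576 × 1.3420 = 3.4570.
x̄₁ − x̄₂ = 88.0 − 80.9 = 7.1000.
CI: 7.1000 ± 3.4570 = (3.64, 10.56).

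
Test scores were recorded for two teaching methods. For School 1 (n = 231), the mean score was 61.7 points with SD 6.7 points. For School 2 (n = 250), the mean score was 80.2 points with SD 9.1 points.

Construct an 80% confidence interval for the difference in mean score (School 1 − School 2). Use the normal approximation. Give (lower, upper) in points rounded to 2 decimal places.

Standard errors of each mean: 6.7/√231 = 0.4408 and 9.1/√250 = 0.5755.
SE(x̄₁ − x̄₂) = √(0.4408² + 0.5755²) = 0.7249 for independent samples with unequal variances.
With z* = 1.282, the margin is 1.282 × 0.7249 = 0.9293.
x̄₁ − x̄₂ = 61.7 − 80.2 = -18.5000; the interval is -18.5000 ± 0.9293 = (-19.43, -17.57).

(-19.43, -17.57)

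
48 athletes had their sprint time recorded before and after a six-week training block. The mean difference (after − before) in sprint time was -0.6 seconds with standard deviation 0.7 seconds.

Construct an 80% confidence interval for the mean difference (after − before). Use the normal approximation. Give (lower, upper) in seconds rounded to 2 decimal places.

(-0.73, -0.47)

This is a matched-pairs design, so SE = s_d/√n = 0.7/√48 = 0.1010.
Margin = 1.282 × 0.1010 = 0.1295; the interval is -0.6 ± 0.1295 = (-0.73, -0.47).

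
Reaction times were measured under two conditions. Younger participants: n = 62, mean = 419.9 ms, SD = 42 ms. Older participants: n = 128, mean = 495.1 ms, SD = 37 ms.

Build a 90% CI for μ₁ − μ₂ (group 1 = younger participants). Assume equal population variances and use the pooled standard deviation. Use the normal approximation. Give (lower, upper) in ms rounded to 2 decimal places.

(-85.05, -65.35)

Pooled variance s_p² = [61·42² + 127·37²] / (62+128−2) = 1497.1649, so s_p = 38.6932.
SE_diff = s_p·√(1/n₁ + 1/n₂) = 38.6932·√(1/62 + 1/128) = 5.9870.
z* = 1.645; margin = 1.645 × 5.9870 = 9.8486.
Difference = 419.9 − 495.1 = -75.2000.
-75.2000 ± 9.8486 → (-85.05, -65.35).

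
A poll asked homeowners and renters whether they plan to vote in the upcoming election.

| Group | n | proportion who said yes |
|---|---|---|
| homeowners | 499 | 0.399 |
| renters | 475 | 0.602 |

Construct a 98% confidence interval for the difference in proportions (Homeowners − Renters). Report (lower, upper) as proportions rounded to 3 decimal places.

(-0.276, -0.130)

The two standard errors are √(0.3990×0.6010/499) = 0.02192 and √(0.6020×0.3980/475) = 0.02246.
Because the samples are independent, SE_diff = √(0.02192² + 0.02246²) = 0.03138.
Using z* = 2.326 for 98%, ME = 2.326 × 0.03138 = 0.07299.
p̂₁ − p̂₂ = -0.2030; interval -0.2030 ± 0.07299 gives (-0.276, -0.130).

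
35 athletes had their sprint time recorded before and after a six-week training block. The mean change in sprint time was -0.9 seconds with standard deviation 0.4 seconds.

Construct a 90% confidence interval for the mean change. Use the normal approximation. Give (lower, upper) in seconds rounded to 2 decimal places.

This is a matched-pairs design, so SE = s_d/√n = 0.4/√35 = 0.0676.
Margin = 1.645 × 0.0676 = 0.1112; the interval is -0.9 ± 0.1112 = (-1.01, -0.79).

(-1.01, -0.79)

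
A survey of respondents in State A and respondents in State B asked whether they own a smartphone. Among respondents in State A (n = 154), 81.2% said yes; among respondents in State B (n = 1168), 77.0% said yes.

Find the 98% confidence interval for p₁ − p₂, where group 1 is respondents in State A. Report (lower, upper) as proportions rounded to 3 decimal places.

(-0.037, 0.121)

SE₁ = √(p̂₁(1−p̂₁)/n₁) = √(0.8120·0.1880/154) = 0.03148; SE₂ = √(0.7700·0.2300/1168) = 0.01231.
Independent samples: SE of the difference = √(SE₁² + SE₂²) = √(0.0009909904 + 0.0001515361) = 0.03380.
z* for 98% confidence is 2.326, so the margin of error is 2.326 × 0.03380 = 0.07862.
Point estimate p̂₁ − p̂₂ = 0.8120 − 0.7700 = 0.0420.
0.0420 ± 0.07862 → (-0.037, 0.121).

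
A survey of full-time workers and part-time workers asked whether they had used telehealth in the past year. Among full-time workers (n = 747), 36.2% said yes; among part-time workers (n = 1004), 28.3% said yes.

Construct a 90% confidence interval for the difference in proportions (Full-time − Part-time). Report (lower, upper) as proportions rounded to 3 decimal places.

(0.042, 0.116)

Each SE is √(p̂(1−p̂)/n): √(0.3620·0.6380/747) = 0.01758 and √(0.2830·0.7170/1004) = 0.01422.
SE(p̂₁ − p̂₂) = √(SE₁² + SE₂²) = √(0.0003090564 + 0.0002022084) = 0.02261, since the two samples are independent.
At 90% confidence z* = 1.645; margin = 1.645 × 0.02261 = 0.03719.
The difference is 0.3620 − 0.2830 = 0.0790, so the interval is 0.0790 ± 0.03719 = (0.042, 0.116).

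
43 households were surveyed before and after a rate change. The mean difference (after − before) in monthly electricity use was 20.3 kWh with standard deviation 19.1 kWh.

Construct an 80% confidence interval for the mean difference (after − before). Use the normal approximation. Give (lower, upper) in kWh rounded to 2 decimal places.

(16.57, 24.03)

Paired design: SE = s_d/√n = 19.1/√43 = 2.9127.
z* = 1.282; margin of error = 1.282 × 2.9127 = 3.7341.
20.3 ± 3.7341 → (16.57, 24.03).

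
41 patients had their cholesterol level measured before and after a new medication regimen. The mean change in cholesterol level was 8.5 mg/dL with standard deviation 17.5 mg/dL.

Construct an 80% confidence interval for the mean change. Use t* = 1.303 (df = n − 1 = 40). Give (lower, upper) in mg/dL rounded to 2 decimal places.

This is a matched-pairs design, so SE = s_d/√n = 17.5/√41 = 2.7330.
Margin = 1.303 × 2.7330 = 3.5611; the interval is 8.5 ± 3.5611 = (4.94, 12.06).

(4.94, 12.06)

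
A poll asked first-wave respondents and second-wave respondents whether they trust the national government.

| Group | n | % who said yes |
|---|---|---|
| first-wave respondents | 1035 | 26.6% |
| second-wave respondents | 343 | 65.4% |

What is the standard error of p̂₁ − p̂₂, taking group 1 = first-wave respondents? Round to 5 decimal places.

Each SE is √(p̂(1−p̂)/n): √(0.2660·0.7340/1035) = 0.01373 and √(0.6540·0.3460/343) = 0.02569.
SE(p̂₁ − p̂₂) = √(SE₁² + SE₂²) = √(0.0001885129 + 0.0006599761) = 0.02913, since the two samples are independent.

0.02913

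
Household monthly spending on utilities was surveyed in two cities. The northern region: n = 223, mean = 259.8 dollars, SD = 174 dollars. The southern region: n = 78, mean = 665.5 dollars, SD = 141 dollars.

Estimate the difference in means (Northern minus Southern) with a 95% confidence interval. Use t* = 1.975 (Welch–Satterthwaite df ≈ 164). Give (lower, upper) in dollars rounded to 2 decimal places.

SE₁ = s₁/√n₁ = 174/√223 = 11.6519; SE₂ = 141/√78 = 15.9651.
Independent samples, unequal variances: SE_diff = √(SE₁² + SE₂²) = √(135.76677361 + 254.88441801) = 19.7649.
t* = 1.975, so margin of error = 1.975 × 19.7649 = 39.0357.
Difference in means = 259.8 − 665.5 = -405.7000.
-405.7000 ± 39.0357 → (-444.74, -366.66).

(-444.74, -366.66)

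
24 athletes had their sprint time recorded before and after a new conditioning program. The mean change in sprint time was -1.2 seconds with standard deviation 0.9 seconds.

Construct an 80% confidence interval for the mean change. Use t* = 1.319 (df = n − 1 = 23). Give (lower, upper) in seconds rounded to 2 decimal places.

(-1.44, -0.96)

Paired design: SE = s_d/√n = 0.9/√24 = 0.1837.
t* = 1.319; margin of error = 1.319 × 0.1837 = 0.2423.
-1.2 ± 0.2423 → (-1.44, -0.96).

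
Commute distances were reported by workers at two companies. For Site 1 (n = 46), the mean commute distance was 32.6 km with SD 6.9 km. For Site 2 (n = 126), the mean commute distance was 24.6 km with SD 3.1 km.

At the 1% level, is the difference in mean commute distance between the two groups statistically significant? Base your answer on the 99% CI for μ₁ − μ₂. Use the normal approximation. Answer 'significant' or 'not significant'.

Standard errors of each mean: 6.9/√46 = 1.0173 and 3.1/√126 = 0.2762.
SE(x̄₁ − x̄₂) = √(1.0173² + 0.2762²) = 1.0541 for independent samples with unequal variances.
With z* = 2.576, the margin is 2.576 × 1.0541 = 2.7154.
x̄₁ − x̄₂ = 32.6 − 24.6 = 8.0000; the interval is 8.0000 ± 2.7154 = (5.2846, 10.7154).
The interval (5.2846, 10.7154) does not contain 0, so the difference is significant.

significant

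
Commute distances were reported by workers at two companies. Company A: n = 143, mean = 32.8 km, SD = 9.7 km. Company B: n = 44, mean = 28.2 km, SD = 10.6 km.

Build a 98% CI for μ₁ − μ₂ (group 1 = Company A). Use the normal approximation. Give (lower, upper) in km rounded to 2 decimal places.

(0.43, 8.77)

SE₁ = s₁/√n₁ = 9.7/√143 = 0.8112; SE₂ = 10.6/√44 = 1.5980.
Independent samples, unequal variances: SE_diff = √(SE₁² + SE₂²) = √(0.65804544 + 2.553604) = 1.7921.
z* = 2.326, so margin of error = 2.326 × 1.7921 = 4.1684.
Difference in means = 32.8 − 28.2 = 4.6000.
4.6000 ± 4.1684 → (0.43, 8.77).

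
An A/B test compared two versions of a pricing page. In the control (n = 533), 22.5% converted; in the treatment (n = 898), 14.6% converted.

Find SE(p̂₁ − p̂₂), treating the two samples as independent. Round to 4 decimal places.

SE₁ = √(p̂₁(1−p̂₁)/n₁) = √(0.2250·0.7750/533) = 0.01809; SE₂ = √(0.1460·0.8540/898) = 0.01178.
Independent samples: SE of the difference = √(SE₁² + SE₂²) = √(0.0003272481 + 0.0001387684) = 0.02159.

0.0216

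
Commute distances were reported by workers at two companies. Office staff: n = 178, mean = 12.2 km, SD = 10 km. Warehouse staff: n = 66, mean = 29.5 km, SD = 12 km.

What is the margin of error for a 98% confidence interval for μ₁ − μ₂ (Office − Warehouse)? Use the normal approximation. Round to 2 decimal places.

SE₁ = s₁/√n₁ = 10/√178 = 0.7495; SE₂ = 12/√66 = 1.4771.
Independent samples, unequal variances: SE_diff = √(SE₁² + SE₂²) = √(0.56175025 + 2.18182441) = 1.6564.
z* = 2.326, so margin of error = 2.326 × 1.6564 = 3.8528.

3.85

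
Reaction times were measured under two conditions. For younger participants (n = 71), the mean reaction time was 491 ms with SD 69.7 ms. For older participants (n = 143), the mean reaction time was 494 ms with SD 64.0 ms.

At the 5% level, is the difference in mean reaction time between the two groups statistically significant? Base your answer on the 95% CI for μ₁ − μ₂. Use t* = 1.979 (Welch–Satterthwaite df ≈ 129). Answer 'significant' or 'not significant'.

SE₁ = s₁/√n₁ = 69.7/√71 = 8.2719; SE₂ = 64.0/√143 = 5.3519.
Independent samples, unequal variances: SE_diff = √(SE₁² + SE₂²) = √(68.42432961 + 28.64283361) = 9.8523.
t* = 1.979, so margin of error = 1.979 × 9.8523 = 19.4977.
Difference in means = 491 − 494 = -3.0000.
-3.0000 ± 19.4977 → (-22.4977, 16.4977).
The interval (-22.4977, 16.4977) contains 0, so the difference is not significant.

not significant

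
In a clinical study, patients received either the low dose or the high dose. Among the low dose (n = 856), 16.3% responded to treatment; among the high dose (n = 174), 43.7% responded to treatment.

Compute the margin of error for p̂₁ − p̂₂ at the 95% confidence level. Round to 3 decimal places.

0.078

SE₁ = √(p̂₁(1−p̂₁)/n₁) = √(0.1630·0.8370/856) = 0.01262; SE₂ = √(0.4370·0.5630/174) = 0.03760.
Independent samples: SE of the difference = √(SE₁² + SE₂²) = √(0.0001592644 + 0.00141376) = 0.03966.
z* for 95% confidence is 1.960, so the margin of error is 1.960 × 0.03966 = 0.07773.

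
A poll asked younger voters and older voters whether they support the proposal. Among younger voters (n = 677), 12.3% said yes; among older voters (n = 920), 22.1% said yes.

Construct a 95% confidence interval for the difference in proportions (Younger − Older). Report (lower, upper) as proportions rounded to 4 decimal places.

(-0.1345, -0.0615)

The two standard errors are √(0.1230×0.8770/677) = 0.01262 and √(0.2210×0.7790/920) = 0.01368.
Because the samples are independent, SE_diff = √(0.01262² + 0.01368²) = 0.01861.
Using z* = 1.960 for 95%, ME = 1.960 × 0.01861 = 0.03648.
p̂₁ − p̂₂ = -0.0980; interval -0.0980 ± 0.03648 gives (-0.1345, -0.0615).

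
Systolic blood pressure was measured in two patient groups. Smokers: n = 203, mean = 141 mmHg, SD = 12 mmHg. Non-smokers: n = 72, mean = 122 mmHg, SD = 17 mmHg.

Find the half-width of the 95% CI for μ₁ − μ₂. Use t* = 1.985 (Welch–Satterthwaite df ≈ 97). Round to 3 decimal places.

4.314

Standard errors of each mean: 12/√203 = 0.8422 and 17/√72 = 2.0035.
SE(x̄₁ − x̄₂) = √(0.8422² + 2.0035²) = 2.1733 for independent samples with unequal variances.
With t* = 1.985, the margin is 1.985 × 2.1733 = 4.3140.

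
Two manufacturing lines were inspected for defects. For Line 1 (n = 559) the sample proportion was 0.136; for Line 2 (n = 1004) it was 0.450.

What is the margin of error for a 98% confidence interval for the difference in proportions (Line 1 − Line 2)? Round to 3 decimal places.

0.050

The two standard errors are √(0.1360×0.8640/559) = 0.01450 and √(0.4500×0.5500/1004) = 0.01570.
Because the samples are independent, SE_diff = √(0.01450² + 0.01570²) = 0.02137.
Using z* = 2.326 for 98%, ME = 2.326 × 0.02137 = 0.04971.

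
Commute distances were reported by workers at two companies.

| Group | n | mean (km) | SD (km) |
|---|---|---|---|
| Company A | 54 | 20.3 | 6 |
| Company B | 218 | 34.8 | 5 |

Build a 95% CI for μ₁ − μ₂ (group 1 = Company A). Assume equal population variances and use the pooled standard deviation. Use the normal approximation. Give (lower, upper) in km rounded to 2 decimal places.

(-16.05, -12.95)

Pooled variance s_p² = [53·6² + 217·5²] / (54+218−2) = 27.1593, so s_p = 5.2115.
SE_diff = s_p·√(1/n₁ + 1/n₂) = 5.2115·√(1/54 + 1/218) = 0.7922.
z* = 1.960; margin = 1.960 × 0.7922 = 1.5527.
Difference = 20.3 − 34.8 = -14.5000.
-14.5000 ± 1.5527 → (-16.05, -12.95).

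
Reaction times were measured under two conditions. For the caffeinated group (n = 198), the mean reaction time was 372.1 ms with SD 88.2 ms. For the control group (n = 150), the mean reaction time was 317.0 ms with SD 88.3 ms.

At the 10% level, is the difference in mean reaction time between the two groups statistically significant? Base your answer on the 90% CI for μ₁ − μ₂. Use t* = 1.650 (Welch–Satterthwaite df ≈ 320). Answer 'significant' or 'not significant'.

Per-group SEs: s₁/√n₁ = 88.2/√198 = 6.2681, s₂/√n₂ = 88.3/√150 = 7.2097.
Unpooled SE of the difference: √(39.28907761 + 51.97977409) = 9.5535.
Margin of error = t* · SE = 1.650 × 9.5535 = 15.7633.
x̄₁ − x̄₂ = 372.1 − 317.0 = 55.1000.
CI: 55.1000 ± 15.7633 = (39.3367, 70.8633).
The interval (39.3367, 70.8633) does not contain 0, so the difference is significant.

significant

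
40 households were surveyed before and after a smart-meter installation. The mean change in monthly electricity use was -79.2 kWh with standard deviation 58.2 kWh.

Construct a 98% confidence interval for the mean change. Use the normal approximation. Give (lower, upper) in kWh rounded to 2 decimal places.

(-100.60, -57.80)

Paired design: SE = s_d/√n = 58.2/√40 = 9.2022.
z* = 2.326; margin of error = 2.326 × 9.2022 = 21.4043.
-79.2 ± 21.4043 → (-100.60, -57.80).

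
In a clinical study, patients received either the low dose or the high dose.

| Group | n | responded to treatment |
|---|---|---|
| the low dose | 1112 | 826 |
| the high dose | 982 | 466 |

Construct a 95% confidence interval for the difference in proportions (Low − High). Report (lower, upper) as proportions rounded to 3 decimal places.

(0.228, 0.309)

Sample proportions: 826/1112 = 0.7428, 466/982 = 0.4745.
Each SE is √(p̂(1−p̂)/n): √(0.7428·0.2572/1112) = 0.01311 and √(0.4745·0.5255/982) = 0.01593.
SE(p̂₁ − p̂₂) = √(SE₁² + SE₂²) = √(0.0001718721 + 0.0002537649) = 0.02063, since the two samples are independent.
At 95% confidence z* = 1.960; margin = 1.960 × 0.02063 = 0.04043.
The difference is 0.7428 − 0.4745 = 0.2683, so the interval is 0.2683 ± 0.04043 = (0.228, 0.309).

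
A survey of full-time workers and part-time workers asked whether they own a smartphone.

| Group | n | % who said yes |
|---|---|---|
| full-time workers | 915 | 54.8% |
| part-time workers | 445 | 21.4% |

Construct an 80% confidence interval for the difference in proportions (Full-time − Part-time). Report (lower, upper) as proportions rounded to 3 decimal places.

(0.301, 0.367)

SE₁ = √(p̂₁(1−p̂₁)/n₁) = √(0.5480·0.4520/915) = 0.01645; SE₂ = √(0.2140·0.7860/445) = 0.01944.
Independent samples: SE of the difference = √(SE₁² + SE₂²) = √(0.0002706025 + 0.0003779136) = 0.02547.
z* for 80% confidence is 1.282, so the margin of error is 1.282 × 0.02547 = 0.03265.
Point estimate p̂₁ − p̂₂ = 0.5480 − 0.2140 = 0.3340.
0.3340 ± 0.03265 → (0.301, 0.367).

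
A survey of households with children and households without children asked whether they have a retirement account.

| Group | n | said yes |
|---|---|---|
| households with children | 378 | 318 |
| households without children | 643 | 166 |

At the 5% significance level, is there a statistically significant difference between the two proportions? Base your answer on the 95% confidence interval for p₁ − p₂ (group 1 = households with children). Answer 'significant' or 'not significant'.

p̂₁ = 318/378 = 0.8413 and p̂₂ = 166/643 = 0.2582.
SE₁ = √(p̂₁(1−p̂₁)/n₁) = √(0.8413·0.1587/378) = 0.01879; SE₂ = √(0.2582·0.7418/643) = 0.01726.
Independent samples: SE of the difference = √(SE₁² + SE₂²) = √(0.0003530641 + 0.0002979076) = 0.02551.
z* for 95% confidence is 1.960, so the margin of error is 1.960 × 0.02551 = 0.05000.
Point estimate p̂₁ − p̂₂ = 0.8413 − 0.2582 = 0.5831.
0.5831 ± 0.05000 → (0.53310, 0.63310).
The interval (0.53310, 0.63310) does not contain 0, so the difference is significant.

significant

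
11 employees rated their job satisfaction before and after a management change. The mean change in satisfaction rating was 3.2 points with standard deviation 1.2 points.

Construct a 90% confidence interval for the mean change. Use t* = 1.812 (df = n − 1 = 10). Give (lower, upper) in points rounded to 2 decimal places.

(2.54, 3.86)

This is a matched-pairs design, so SE = s_d/√n = 1.2/√11 = 0.3618.
Margin = 1.812 × 0.3618 = 0.6556; the interval is 3.2 ± 0.6556 = (2.54, 3.86).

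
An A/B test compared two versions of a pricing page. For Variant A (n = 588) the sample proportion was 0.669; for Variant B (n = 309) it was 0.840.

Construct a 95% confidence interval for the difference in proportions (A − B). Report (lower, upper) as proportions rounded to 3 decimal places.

SE₁ = √(p̂₁(1−p̂₁)/n₁) = √(0.6690·0.3310/588) = 0.01941; SE₂ = √(0.8400·0.1600/309) = 0.02086.
Independent samples: SE of the difference = √(SE₁² + SE₂²) = √(0.0003767481 + 0.0004351396) = 0.02849.
z* for 95% confidence is 1.960, so the margin of error is 1.960 × 0.02849 = 0.05584.
Point estimate p̂₁ − p̂₂ = 0.6690 − 0.8400 = -0.1710.
-0.1710 ± 0.05584 → (-0.227, -0.115).

(-0.227, -0.115)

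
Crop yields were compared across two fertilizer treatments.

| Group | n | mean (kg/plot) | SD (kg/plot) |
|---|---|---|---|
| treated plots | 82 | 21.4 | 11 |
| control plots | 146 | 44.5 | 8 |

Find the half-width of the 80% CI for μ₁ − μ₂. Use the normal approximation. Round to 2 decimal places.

SE₁ = s₁/√n₁ = 11/√82 = 1.2147; SE₂ = 8/√146 = 0.6621.
Independent samples, unequal variances: SE_diff = √(SE₁² + SE₂²) = √(1.47549609 + 0.43837641) = 1.3834.
z* = 1.282, so margin of error = 1.282 × 1.3834 = 1.7735.

1.77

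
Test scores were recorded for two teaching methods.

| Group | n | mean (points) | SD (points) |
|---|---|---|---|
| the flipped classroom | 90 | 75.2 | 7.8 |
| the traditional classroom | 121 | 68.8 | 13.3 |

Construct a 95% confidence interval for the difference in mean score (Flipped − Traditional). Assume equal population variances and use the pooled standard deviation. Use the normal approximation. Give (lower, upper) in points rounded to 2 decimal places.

s_p = √[((n₁−1)s₁² + (n₂−1)s₂²)/(n₁+n₂−2)] = √[(89·7.8² + 120·13.3²)/209] = 11.2903.
SE = 11.2903·√(1/90 + 1/121) = 1.5716.
With z* = 1.960, margin = 1.960 × 1.5716 = 3.0803.
x̄₁ − x̄₂ = 75.2 − 68.8 = 6.4000; interval 6.4000 ± 3.0803 = (3.32, 9.48).

(3.32, 9.48)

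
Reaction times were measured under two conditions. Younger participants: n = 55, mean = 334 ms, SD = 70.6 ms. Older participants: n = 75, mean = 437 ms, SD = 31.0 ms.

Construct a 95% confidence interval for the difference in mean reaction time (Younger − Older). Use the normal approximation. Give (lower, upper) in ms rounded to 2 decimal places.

SE₁ = s₁/√n₁ = 70.6/√55 = 9.5197; SE₂ = 31.0/√75 = 3.5796.
Independent samples, unequal variances: SE_diff = √(SE₁² + SE₂²) = √(90.62468809 + 12.81353616) = 10.1705.
z* = 1.960, so margin of error = 1.960 × 10.1705 = 19.9342.
Difference in means = 334 − 437 = -103.0000.
-103.0000 ± 19.9342 → (-122.93, -83.07).

(-122.93, -83.07)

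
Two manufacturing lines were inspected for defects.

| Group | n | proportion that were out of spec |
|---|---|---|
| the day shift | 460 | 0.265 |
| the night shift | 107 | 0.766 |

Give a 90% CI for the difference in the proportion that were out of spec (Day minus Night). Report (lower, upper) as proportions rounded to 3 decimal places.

(-0.576, -0.426)

The two standard errors are √(0.2650×0.7350/460) = 0.02058 and √(0.7660×0.2340/107) = 0.04093.
Because the samples are independent, SE_diff = √(0.02058² + 0.04093²) = 0.04581.
Using z* = 1.645 for 90%, ME = 1.645 × 0.04581 = 0.07536.
p̂₁ − p̂₂ = -0.5010; interval -0.5010 ± 0.07536 gives (-0.576, -0.426).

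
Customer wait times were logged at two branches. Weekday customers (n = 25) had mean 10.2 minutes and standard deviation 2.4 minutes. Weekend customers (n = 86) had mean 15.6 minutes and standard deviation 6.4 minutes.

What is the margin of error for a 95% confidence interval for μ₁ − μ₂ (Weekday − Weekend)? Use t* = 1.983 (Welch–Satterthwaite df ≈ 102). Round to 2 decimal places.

1.67

Standard errors of each mean: 2.4/√25 = 0.4800 and 6.4/√86 = 0.6901.
SE(x̄₁ − x̄₂) = √(0.4800² + 0.6901²) = 0.8406 for independent samples with unequal variances.
With t* = 1.983, the margin is 1.983 × 0.8406 = 1.6669.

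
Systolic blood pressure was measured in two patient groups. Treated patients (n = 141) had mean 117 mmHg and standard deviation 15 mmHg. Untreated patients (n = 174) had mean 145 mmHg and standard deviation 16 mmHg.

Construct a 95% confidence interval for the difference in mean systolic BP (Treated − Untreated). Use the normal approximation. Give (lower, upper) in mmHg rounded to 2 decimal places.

(-31.43, -24.57)

SE₁ = s₁/√n₁ = 15/√141 = 1.2632; SE₂ = 16/√174 = 1.2130.
Independent samples, unequal variances: SE_diff = √(SE₁² + SE₂²) = √(1.59567424 + 1.471369) = 1.7513.
z* = 1.960, so margin of error = 1.960 × 1.7513 = 3.4325.
Difference in means = 117 − 145 = -28.0000.
-28.0000 ± 3.4325 → (-31.43, -24.57).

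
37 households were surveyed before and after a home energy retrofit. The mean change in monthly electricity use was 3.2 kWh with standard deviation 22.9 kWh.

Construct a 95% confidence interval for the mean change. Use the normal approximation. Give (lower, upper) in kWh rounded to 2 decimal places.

(-4.18, 10.58)

This is a matched-pairs design, so SE = s_d/√n = 22.9/√37 = 3.7647.
Margin = 1.960 × 3.7647 = 7.3788; the interval is 3.2 ± 7.3788 = (-4.18, 10.58).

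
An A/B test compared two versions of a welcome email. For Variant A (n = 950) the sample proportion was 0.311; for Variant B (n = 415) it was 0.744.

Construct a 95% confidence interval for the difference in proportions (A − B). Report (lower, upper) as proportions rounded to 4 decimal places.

(-0.4843, -0.3817)

Each SE is √(p̂(1−p̂)/n): √(0.3110·0.6890/950) = 0.01502 and √(0.7440·0.2560/415) = 0.02142.
SE(p̂₁ − p̂₂) = √(SE₁² + SE₂²) = √(0.0002256004 + 0.0004588164) = 0.02616, since the two samples are independent.
At 95% confidence z* = 1.960; margin = 1.960 × 0.02616 = 0.05127.
The difference is 0.3110 − 0.7440 = -0.4330, so the interval is -0.4330 ± 0.05127 = (-0.4843, -0.3817).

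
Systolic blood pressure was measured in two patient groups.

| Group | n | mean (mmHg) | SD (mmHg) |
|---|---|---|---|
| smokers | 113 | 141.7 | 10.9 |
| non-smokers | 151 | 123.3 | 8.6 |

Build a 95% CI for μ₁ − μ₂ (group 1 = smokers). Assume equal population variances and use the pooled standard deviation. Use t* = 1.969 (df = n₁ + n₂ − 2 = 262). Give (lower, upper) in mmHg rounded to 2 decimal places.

Pooled variance s_p² = [112·10.9² + 150·8.6²] / (113+151−2) = 93.1325, so s_p = 9.6505.
SE_diff = s_p·√(1/n₁ + 1/n₂) = 9.6505·√(1/113 + 1/151) = 1.2004.
t* = 1.969; margin = 1.969 × 1.2004 = 2.3636.
Difference = 141.7 − 123.3 = 18.4000.
18.4000 ± 2.3636 → (16.04, 20.76).

(16.04, 20.76)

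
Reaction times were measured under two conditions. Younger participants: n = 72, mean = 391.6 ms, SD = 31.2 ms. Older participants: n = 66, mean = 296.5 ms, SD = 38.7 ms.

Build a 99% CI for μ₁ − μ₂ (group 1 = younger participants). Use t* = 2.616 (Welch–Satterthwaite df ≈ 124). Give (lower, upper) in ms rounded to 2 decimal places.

(79.36, 110.84)

Per-group SEs: s₁/√n₁ = 31.2/√72 = 3.6770, s₂/√n₂ = 38.7/√66 = 4.7636.
Unpooled SE of the difference: √(13.520329 + 22.69188496) = 6.0177.
Margin of error = t* · SE = 2.616 × 6.0177 = 15.7423.
x̄₁ − x̄₂ = 391.6 − 296.5 = 95.1000.
CI: 95.1000 ± 15.7423 = (79.36, 110.84).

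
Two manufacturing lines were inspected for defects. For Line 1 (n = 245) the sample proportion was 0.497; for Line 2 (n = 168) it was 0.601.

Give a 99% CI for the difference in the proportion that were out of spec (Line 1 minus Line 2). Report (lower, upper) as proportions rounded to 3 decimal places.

SE₁ = √(p̂₁(1−p̂₁)/n₁) = √(0.4970·0.5030/245) = 0.03194; SE₂ = √(0.6010·0.3990/168) = 0.03778.
Independent samples: SE of the difference = √(SE₁² + SE₂²) = √(0.0010201636 + 0.0014273284) = 0.04947.
z* for 99% confidence is 2.576, so the margin of error is 2.576 × 0.04947 = 0.12743.
Point estimate p̂₁ − p̂₂ = 0.4970 − 0.6010 = -0.1040.
-0.1040 ± 0.12743 → (-0.231, 0.023).

(-0.231, 0.023)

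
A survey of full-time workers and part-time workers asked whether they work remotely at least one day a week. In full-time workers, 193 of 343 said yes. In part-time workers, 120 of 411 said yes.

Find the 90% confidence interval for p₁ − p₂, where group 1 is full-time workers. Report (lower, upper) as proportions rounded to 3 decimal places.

p̂₁ = 193/343 = 0.5627 and p̂₂ = 120/411 = 0.2920.
SE₁ = √(p̂₁(1−p̂₁)/n₁) = √(0.5627·0.4373/343) = 0.02678; SE₂ = √(0.2920·0.7080/411) = 0.02243.
Independent samples: SE of the difference = √(SE₁² + SE₂²) = √(0.0007171684 + 0.0005031049) = 0.03493.
z* for 90% confidence is 1.645, so the margin of error is 1.645 × 0.03493 = 0.05746.
Point estimate p̂₁ − p̂₂ = 0.5627 − 0.2920 = 0.2707.
0.2707 ± 0.05746 → (0.213, 0.328).

(0.213, 0.328)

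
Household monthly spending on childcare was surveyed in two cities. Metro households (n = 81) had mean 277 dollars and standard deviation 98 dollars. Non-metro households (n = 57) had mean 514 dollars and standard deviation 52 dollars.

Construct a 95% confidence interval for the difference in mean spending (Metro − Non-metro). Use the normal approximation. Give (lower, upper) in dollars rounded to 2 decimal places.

(-262.25, -211.75)

Standard errors of each mean: 98/√81 = 10.8889 and 52/√57 = 6.8876.
SE(x̄₁ − x̄₂) = √(10.8889² + 6.8876²) = 12.8844 for independent samples with unequal variances.
With z* = 1.960, the margin is 1.960 × 12.8844 = 25.2534.
x̄₁ − x̄₂ = 277 − 514 = -237.0000; the interval is -237.0000 ± 25.2534 = (-262.25, -211.75).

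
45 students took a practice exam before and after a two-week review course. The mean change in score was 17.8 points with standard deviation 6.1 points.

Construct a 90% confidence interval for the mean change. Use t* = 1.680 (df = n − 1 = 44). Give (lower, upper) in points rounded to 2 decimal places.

This is a matched-pairs design, so SE = s_d/√n = 6.1/√45 = 0.9093.
Margin = 1.680 × 0.9093 = 1.5276; the interval is 17.8 ± 1.5276 = (16.27, 19.33).

(16.27, 19.33)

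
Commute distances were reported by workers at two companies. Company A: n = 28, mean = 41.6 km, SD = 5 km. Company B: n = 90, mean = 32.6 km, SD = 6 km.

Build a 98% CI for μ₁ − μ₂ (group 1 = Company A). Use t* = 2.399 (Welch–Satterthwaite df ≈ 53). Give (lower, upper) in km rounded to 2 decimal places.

(6.27, 11.73)

Standard errors of each mean: 5/√28 = 0.9449 and 6/√90 = 0.6325.
SE(x̄₁ − x̄₂) = √(0.9449² + 0.6325²) = 1.1371 for independent samples with unequal variances.
With t* = 2.399, the margin is 2.399 × 1.1371 = 2.7279.
x̄₁ − x̄₂ = 41.6 − 32.6 = 9.0000; the interval is 9.0000 ± 2.7279 = (6.27, 11.73).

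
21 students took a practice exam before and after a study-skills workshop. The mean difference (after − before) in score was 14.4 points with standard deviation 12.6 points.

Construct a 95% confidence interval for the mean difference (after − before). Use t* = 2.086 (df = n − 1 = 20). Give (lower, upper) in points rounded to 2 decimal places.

Paired design: SE = s_d/√n = 12.6/√21 = 2.7495.
t* = 2.086; margin of error = 2.086 × 2.7495 = 5.7355.
14.4 ± 5.7355 → (8.66, 20.14).

(8.66, 20.14)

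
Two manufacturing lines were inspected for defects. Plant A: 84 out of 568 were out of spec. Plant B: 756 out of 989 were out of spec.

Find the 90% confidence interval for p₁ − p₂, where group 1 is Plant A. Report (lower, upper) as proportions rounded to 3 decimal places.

(-0.650, -0.583)

First, p̂₁ = 84/568 = 0.1479; p̂₂ = 756/989 = 0.7644.
The two standard errors are √(0.1479×0.8521/568) = 0.01490 and √(0.7644×0.2356/989) = 0.01349.
Because the samples are independent, SE_diff = √(0.01490² + 0.01349²) = 0.02010.
Using z* = 1.645 for 90%, ME = 1.645 × 0.02010 = 0.03306.
p̂₁ − p̂₂ = -0.6165; interval -0.6165 ± 0.03306 gives (-0.650, -0.583).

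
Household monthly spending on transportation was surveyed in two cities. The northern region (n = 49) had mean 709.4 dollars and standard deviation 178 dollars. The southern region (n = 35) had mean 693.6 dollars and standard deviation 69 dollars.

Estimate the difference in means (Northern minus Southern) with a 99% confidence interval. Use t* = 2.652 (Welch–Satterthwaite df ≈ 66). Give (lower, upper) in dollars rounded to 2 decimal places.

SE₁ = s₁/√n₁ = 178/√49 = 25.4286; SE₂ = 69/√35 = 11.6631.
Independent samples, unequal variances: SE_diff = √(SE₁² + SE₂²) = √(646.61369796 + 136.02790161) = 27.9757.
t* = 2.652, so margin of error = 2.652 × 27.9757 = 74.1916.
Difference in means = 709.4 − 693.6 = 15.8000.
15.8000 ± 74.1916 → (-58.39, 89.99).

(-58.39, 89.99)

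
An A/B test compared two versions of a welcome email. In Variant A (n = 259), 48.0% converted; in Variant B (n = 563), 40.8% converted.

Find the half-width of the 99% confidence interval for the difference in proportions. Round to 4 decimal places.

Each SE is √(p̂(1−p̂)/n): √(0.4800·0.5200/259) = 0.03104 and √(0.4080·0.5920/563) = 0.02071.
SE(p̂₁ − p̂₂) = √(SE₁² + SE₂²) = √(0.0009634816 + 0.0004289041) = 0.03731, since the two samples are independent.
At 99% confidence z* = 2.576; margin = 2.576 × 0.03731 = 0.09611.

0.0961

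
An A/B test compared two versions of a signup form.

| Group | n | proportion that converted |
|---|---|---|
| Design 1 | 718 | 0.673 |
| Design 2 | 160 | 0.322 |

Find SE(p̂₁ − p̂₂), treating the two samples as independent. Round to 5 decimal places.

The two standard errors are √(0.6730×0.3270/718) = 0.01751 and √(0.3220×0.6780/160) = 0.03694.
Because the samples are independent, SE_diff = √(0.01751² + 0.03694²) = 0.04088.

0.04088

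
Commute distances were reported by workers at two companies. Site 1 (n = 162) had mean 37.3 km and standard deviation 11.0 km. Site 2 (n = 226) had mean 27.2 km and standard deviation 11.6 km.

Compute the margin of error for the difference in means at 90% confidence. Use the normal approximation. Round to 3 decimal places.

Per-group SEs: s₁/√n₁ = 11.0/√162 = 0.8642, s₂/√n₂ = 11.6/√226 = 0.7716.
Unpooled SE of the difference: √(0.74684164 + 0.59536656) = 1.1585.
Margin of error = z* · SE = 1.645 × 1.1585 = 1.9057.

1.906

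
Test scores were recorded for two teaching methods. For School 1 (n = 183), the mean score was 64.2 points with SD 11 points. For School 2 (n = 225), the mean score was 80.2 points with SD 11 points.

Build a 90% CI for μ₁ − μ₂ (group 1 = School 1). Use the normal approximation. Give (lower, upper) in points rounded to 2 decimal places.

SE₁ = s₁/√n₁ = 11/√183 = 0.8131; SE₂ = 11/√225 = 0.7333.
Independent samples, unequal variances: SE_diff = √(SE₁² + SE₂²) = √(0.66113161 + 0.53772889) = 1.0949.
z* = 1.645, so margin of error = 1.645 × 1.0949 = 1.8011.
Difference in means = 64.2 − 80.2 = -16.0000.
-16.0000 ± 1.8011 → (-17.80, -14.20).

(-17.80, -14.20)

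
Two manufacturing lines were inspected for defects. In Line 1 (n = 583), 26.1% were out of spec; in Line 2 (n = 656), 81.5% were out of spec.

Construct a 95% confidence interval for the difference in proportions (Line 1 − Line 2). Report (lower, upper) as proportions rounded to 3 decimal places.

Each SE is √(p̂(1−p̂)/n): √(0.2610·0.7390/583) = 0.01819 and √(0.8150·0.1850/656) = 0.01516.
SE(p̂₁ − p̂₂) = √(SE₁² + SE₂²) = √(0.0003308761 + 0.0002298256) = 0.02368, since the two samples are independent.
At 95% confidence z* = 1.960; margin = 1.960 × 0.02368 = 0.04641.
The difference is 0.2610 − 0.8150 = -0.5540, so the interval is -0.5540 ± 0.04641 = (-0.600, -0.508).

(-0.600, -0.508)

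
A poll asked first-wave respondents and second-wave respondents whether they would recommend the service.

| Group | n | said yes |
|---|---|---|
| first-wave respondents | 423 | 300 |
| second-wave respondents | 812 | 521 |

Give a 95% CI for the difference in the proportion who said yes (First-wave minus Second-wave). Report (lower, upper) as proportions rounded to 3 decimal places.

(0.013, 0.122)

First, p̂₁ = 300/423 = 0.7092; p̂₂ = 521/812 = 0.6416.
The two standard errors are √(0.7092×0.2908/423) = 0.02208 and √(0.6416×0.3584/812) = 0.01683.
Because the samples are independent, SE_diff = √(0.02208² + 0.01683²) = 0.02776.
Using z* = 1.960 for 95%, ME = 1.960 × 0.02776 = 0.05441.
p̂₁ − p̂₂ = 0.0676; interval 0.0676 ± 0.05441 gives (0.013, 0.122).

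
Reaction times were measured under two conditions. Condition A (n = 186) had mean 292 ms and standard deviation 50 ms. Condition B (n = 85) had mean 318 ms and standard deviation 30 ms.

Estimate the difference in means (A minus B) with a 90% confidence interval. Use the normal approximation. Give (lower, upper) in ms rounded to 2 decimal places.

(-34.06, -17.94)

Standard errors of each mean: 50/√186 = 3.6662 and 30/√85 = 3.2540.
SE(x̄₁ − x̄₂) = √(3.6662² + 3.2540²) = 4.9020 for independent samples with unequal variances.
With z* = 1.645, the margin is 1.645 × 4.9020 = 8.0638.
x̄₁ − x̄₂ = 292 − 318 = -26.0000; the interval is -26.0000 ± 8.0638 = (-34.06, -17.94).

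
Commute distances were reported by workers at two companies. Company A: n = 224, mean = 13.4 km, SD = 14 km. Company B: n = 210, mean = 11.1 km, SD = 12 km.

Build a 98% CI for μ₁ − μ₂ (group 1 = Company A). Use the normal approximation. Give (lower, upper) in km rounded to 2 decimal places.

SE₁ = s₁/√n₁ = 14/√224 = 0.9354; SE₂ = 12/√210 = 0.8281.
Independent samples, unequal variances: SE_diff = √(SE₁² + SE₂²) = √(0.87497316 + 0.68574961) = 1.2493.
z* = 2.326, so margin of error = 2.326 × 1.2493 = 2.9059.
Difference in means = 13.4 − 11.1 = 2.3000.
2.3000 ± 2.9059 → (-0.61, 5.21).

(-0.61, 5.21)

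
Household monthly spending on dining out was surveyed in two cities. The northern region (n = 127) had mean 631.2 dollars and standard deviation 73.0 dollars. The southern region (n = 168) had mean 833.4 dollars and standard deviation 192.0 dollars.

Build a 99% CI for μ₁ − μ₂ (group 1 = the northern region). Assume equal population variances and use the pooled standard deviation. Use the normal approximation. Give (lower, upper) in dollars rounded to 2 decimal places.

(-248.44, -155.96)

Pooled variance s_p² = [126·73.0² + 167·192.0²] / (127+168−2) = 23302.8737, so s_p = 152.6528.
SE_diff = s_p·√(1/n₁ + 1/n₂) = 152.6528·√(1/127 + 1/168) = 17.9498.
z* = 2.576; margin = 2.576 × 17.9498 = 46.2387.
Difference = 631.2 − 833.4 = -202.2000.
-202.2000 ± 46.2387 → (-248.44, -155.96).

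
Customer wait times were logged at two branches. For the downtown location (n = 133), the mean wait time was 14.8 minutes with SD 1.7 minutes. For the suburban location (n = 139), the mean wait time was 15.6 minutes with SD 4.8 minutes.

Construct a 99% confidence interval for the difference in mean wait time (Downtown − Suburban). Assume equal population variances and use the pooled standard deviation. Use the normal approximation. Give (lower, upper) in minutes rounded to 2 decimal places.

s_p = √[((n₁−1)s₁² + (n₂−1)s₂²)/(n₁+n₂−2)] = √[(132·1.7² + 138·4.8²)/270] = 3.6317.
SE = 3.6317·√(1/133 + 1/139) = 0.4405.
With z* = 2.576, margin = 2.576 × 0.4405 = 1.1347.
x̄₁ − x̄₂ = 14.8 − 15.6 = -0.8000; interval -0.8000 ± 1.1347 = (-1.93, 0.33).

(-1.93, 0.33)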